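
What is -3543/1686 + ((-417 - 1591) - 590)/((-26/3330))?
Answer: 2431011187/7306 ≈ 3.3274e+5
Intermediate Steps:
-3543/1686 + ((-417 - 1591) - 590)/((-26/3330)) = -3543*1/1686 + (-2008 - 590)/((-26*1/3330)) = -1181/562 - 2598/(-13/1665) = -1181/562 - 2598*(-1665/13) = -1181/562 + 4325670/13 = 2431011187/7306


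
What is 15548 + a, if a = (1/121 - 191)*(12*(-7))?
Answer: 3822548/121 ≈ 31591.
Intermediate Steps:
a = 1941240/121 (a = (1/121 - 191)*(-84) = -23110/121*(-84) = 1941240/121 ≈ 16043.)
15548 + a = 15548 + 1941240/121 = 3822548/121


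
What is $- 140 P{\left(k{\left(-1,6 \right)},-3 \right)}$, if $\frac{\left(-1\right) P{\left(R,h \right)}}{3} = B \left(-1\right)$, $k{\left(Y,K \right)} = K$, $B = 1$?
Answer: $-420$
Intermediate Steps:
$P{\left(R,h \right)} = 3$ ($P{\left(R,h \right)} = - 3 \cdot 1 \left(-1\right) = \left(-3\right) \left(-1\right) = 3$)
$- 140 P{\left(k{\left(-1,6 \right)},-3 \right)} = \left(-140\right) 3 = -420$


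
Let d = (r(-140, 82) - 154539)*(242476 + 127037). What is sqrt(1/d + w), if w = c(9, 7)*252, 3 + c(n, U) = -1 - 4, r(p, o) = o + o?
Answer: I*sqrt(1166222420443303081079)/760580925 ≈ 44.9*I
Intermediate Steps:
r(p, o) = 2*o
c(n, U) = -8 (c(n, U) = -3 + (-1 - 4) = -3 - 5 = -8)
d = -57043569375 (d = (2*82 - 154539)*(242476 + 127037) = (164 - 154539)*369513 = -154375*369513 = -57043569375)
w = -2016 (w = -8*252 = -2016)
sqrt(1/d + w) = sqrt(1/(-57043569375) - 2016) = sqrt(-1/57043569375 - 2016) = sqrt(-114999835860001/57043569375) = I*sqrt(1166222420443303081079)/760580925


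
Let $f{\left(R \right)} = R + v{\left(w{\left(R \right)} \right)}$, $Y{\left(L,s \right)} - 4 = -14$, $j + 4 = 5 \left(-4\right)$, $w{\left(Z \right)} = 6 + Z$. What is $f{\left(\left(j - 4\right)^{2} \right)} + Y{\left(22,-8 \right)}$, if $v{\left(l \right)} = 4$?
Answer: $778$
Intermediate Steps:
$j = -24$ ($j = -4 + 5 \left(-4\right) = -4 - 20 = -24$)
$Y{\left(L,s \right)} = -10$ ($Y{\left(L,s \right)} = 4 - 14 = -10$)
$f{\left(R \right)} = 4 + R$ ($f{\left(R \right)} = R + 4 = 4 + R$)
$f{\left(\left(j - 4\right)^{2} \right)} + Y{\left(22,-8 \right)} = \left(4 + \left(-24 - 4\right)^{2}\right) - 10 = \left(4 + \left(-28\right)^{2}\right) - 10 = \left(4 + 784\right) - 10 = 788 - 10 = 778$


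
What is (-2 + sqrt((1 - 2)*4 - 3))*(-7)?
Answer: 14 - 7*I*sqrt(7) ≈ 14.0 - 18.52*I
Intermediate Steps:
(-2 + sqrt((1 - 2)*4 - 3))*(-7) = (-2 + sqrt(-1*4 - 3))*(-7) = (-2 + sqrt(-4 - 3))*(-7) = (-2 + sqrt(-7))*(-7) = (-2 + I*sqrt(7))*(-7) = 14 - 7*I*sqrt(7)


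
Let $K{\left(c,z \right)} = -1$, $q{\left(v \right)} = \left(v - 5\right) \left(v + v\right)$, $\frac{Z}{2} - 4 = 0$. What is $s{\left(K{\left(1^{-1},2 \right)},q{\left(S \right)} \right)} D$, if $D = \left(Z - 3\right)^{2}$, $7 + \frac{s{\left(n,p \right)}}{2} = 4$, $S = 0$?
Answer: $-150$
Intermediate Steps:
$Z = 8$ ($Z = 8 + 2 \cdot 0 = 8 + 0 = 8$)
$q{\left(v \right)} = 2 v \left(-5 + v\right)$ ($q{\left(v \right)} = \left(-5 + v\right) 2 v = 2 v \left(-5 + v\right)$)
$s{\left(n,p \right)} = -6$ ($s{\left(n,p \right)} = -14 + 2 \cdot 4 = -14 + 8 = -6$)
$D = 25$ ($D = \left(8 - 3\right)^{2} = 5^{2} = 25$)
$s{\left(K{\left(1^{-1},2 \right)},q{\left(S \right)} \right)} D = \left(-6\right) 25 = -150$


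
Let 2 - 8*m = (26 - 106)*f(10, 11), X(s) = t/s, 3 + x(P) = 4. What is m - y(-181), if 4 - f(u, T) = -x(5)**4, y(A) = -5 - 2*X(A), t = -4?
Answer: 40033/724 ≈ 55.294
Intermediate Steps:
x(P) = 1 (x(P) = -3 + 4 = 1)
X(s) = -4/s
y(A) = -5 + 8/A (y(A) = -5 - (-8)/A = -5 + 8/A)
f(u, T) = 5 (f(u, T) = 4 - (-1)*1**4 = 4 - (-1) = 4 - 1*(-1) = 4 + 1 = 5)
m = 201/4 (m = 1/4 - (26 - 106)*5/8 = 1/4 - (-10)*5 = 1/4 - 1/8*(-400) = 1/4 + 50 = 201/4 ≈ 50.250)
m - y(-181) = 201/4 - (-5 + 8/(-181)) = 201/4 - (-5 + 8*(-1/181)) = 201/4 - (-5 - 8/181) = 201/4 - 1*(-913/181) = 201/4 + 913/181 = 40033/724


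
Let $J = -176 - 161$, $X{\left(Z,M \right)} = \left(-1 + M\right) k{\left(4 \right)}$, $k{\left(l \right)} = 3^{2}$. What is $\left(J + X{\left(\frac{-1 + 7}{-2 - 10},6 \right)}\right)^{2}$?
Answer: $85264$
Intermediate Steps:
$k{\left(l \right)} = 9$
$X{\left(Z,M \right)} = -9 + 9 M$ ($X{\left(Z,M \right)} = \left(-1 + M\right) 9 = -9 + 9 M$)
$J = -337$
$\left(J + X{\left(\frac{-1 + 7}{-2 - 10},6 \right)}\right)^{2} = \left(-337 + \left(-9 + 9 \cdot 6\right)\right)^{2} = \left(-337 + \left(-9 + 54\right)\right)^{2} = \left(-337 + 45\right)^{2} = \left(-292\right)^{2} = 85264$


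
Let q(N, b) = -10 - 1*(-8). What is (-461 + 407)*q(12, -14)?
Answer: 108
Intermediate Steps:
q(N, b) = -2 (q(N, b) = -10 + 8 = -2)
(-461 + 407)*q(12, -14) = (-461 + 407)*(-2) = -54*(-2) = 108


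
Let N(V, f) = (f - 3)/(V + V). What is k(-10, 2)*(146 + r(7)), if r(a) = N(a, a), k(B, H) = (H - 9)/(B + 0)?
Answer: 512/5 ≈ 102.40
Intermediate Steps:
N(V, f) = (-3 + f)/(2*V) (N(V, f) = (-3 + f)/((2*V)) = (-3 + f)*(1/(2*V)) = (-3 + f)/(2*V))
k(B, H) = (-9 + H)/B
r(a) = (-3 + a)/(2*a)
k(-10, 2)*(146 + r(7)) = ((-9 + 2)/(-10))*(146 + (½)*(-3 + 7)/7) = (-⅒*(-7))*(146 + (½)*(⅐)*4) = 7*(146 + 2/7)/10 = (7/10)*(1024/7) = 512/5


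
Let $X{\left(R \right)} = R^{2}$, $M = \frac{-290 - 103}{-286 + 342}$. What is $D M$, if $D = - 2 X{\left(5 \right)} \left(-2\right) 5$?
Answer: $- \frac{49125}{14} \approx -3508.9$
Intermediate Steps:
$M = - \frac{393}{56} \approx -7.0179$
$D = 500$ ($D = - 2 \cdot 5^{2} \left(-2\right) 5 = - 2 \cdot 25 \left(-2\right) 5 = - 2 \left(\left(-50\right) 5\right) = \left(-2\right) \left(-250\right) = 500$)
$D M = 500 \left(- \frac{393}{56}\right) = - \frac{49125}{14}$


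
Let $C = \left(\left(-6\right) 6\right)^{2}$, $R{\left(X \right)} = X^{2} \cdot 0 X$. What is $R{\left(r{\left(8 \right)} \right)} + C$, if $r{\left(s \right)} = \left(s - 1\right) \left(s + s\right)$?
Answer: $1296$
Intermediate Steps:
$r{\left(s \right)} = 2 s \left(-1 + s\right)$ ($r{\left(s \right)} = \left(-1 + s\right) 2 s = 2 s \left(-1 + s\right)$)
$R{\left(X \right)} = 0$ ($R{\left(X \right)} = 0 X = 0$)
$C = 1296$ ($C = \left(-36\right)^{2} = 1296$)
$R{\left(r{\left(8 \right)} \right)} + C = 0 + 1296 = 1296$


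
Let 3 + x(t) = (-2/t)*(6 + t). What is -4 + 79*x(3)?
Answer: -715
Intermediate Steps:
x(t) = -3 - 2*(6 + t)/t (x(t) = -3 + (-2/t)*(6 + t) = -3 - 2*(6 + t)/t)
-4 + 79*x(3) = -4 + 79*(-5 - 12/3) = -4 + 79*(-5 - 12*⅓) = -4 + 79*(-5 - 4) = -4 + 79*(-9) = -4 - 711 = -715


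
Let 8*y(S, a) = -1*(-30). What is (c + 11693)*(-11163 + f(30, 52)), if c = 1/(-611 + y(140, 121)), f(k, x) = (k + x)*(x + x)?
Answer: -74840042055/2429 ≈ -3.0811e+7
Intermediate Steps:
y(S, a) = 15/4 (y(S, a) = (-1*(-30))/8 = (1/8)*30 = 15/4)
f(k, x) = 2*x*(k + x) (f(k, x) = (k + x)*(2*x) = 2*x*(k + x))
c = -4/2429 (c = 1/(-611 + 15/4) = 1/(-2429/4) = -4/2429 ≈ -0.0016468)
(c + 11693)*(-11163 + f(30, 52)) = (-4/2429 + 11693)*(-11163 + 2*52*(30 + 52)) = 28402293*(-11163 + 2*52*82)/2429 = 28402293*(-11163 + 8528)/2429 = (28402293/2429)*(-2635) = -74840042055/2429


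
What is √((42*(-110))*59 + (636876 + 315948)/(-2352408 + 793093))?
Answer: 2*I*√165692435919526515/1559315 ≈ 522.09*I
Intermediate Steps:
√((42*(-110))*59 + (636876 + 315948)/(-2352408 + 793093)) = √(-4620*59 + 952824/(-1559315)) = √(-272580 + 952824*(-1/1559315)) = √(-272580 - 952824/1559315) = √(-425039035524/1559315) = 2*I*√165692435919526515/1559315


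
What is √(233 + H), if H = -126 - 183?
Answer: 2*I*√19 ≈ 8.7178*I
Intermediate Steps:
H = -309
√(233 + H) = √(233 - 309) = √(-76) = 2*I*√19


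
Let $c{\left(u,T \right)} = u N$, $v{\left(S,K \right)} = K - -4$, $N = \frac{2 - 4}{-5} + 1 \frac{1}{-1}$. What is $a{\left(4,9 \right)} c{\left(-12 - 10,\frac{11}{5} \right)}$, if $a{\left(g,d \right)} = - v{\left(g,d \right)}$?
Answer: $- \frac{858}{5} \approx -171.6$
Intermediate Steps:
$N = - \frac{3}{5}$ ($N = \left(2 - 4\right) \left(- \frac{1}{5}\right) + 1 \left(-1\right) = \left(-2\right) \left(- \frac{1}{5}\right) - 1 = \frac{2}{5} - 1 = - \frac{3}{5} \approx -0.6$)
$v{\left(S,K \right)} = 4 + K$ ($v{\left(S,K \right)} = K + 4 = 4 + K$)
$a{\left(g,d \right)} = -4 - d$ ($a{\left(g,d \right)} = - (4 + d) = -4 - d$)
$c{\left(u,T \right)} = - \frac{3 u}{5}$ ($c{\left(u,T \right)} = u \left(- \frac{3}{5}\right) = - \frac{3 u}{5}$)
$a{\left(4,9 \right)} c{\left(-12 - 10,\frac{11}{5} \right)} = \left(-4 - 9\right) \left(- \frac{3 \left(-12 - 10\right)}{5}\right) = - 13 \left(\left(- \frac{3}{5}\right) \left(-22\right)\right) = \left(-13\right) \frac{66}{5} = - \frac{858}{5}$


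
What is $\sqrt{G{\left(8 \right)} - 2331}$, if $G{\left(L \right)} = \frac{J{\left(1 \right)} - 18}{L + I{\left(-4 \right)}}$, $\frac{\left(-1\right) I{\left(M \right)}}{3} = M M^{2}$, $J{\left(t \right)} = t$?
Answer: $\frac{i \sqrt{932434}}{20} \approx 48.281 i$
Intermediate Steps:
$I{\left(M \right)} = - 3 M^{3}$ ($I{\left(M \right)} = - 3 M M^{2} = - 3 M^{3}$)
$G{\left(L \right)} = - \frac{17}{192 + L}$ ($G{\left(L \right)} = \frac{1 - 18}{L - 3 \left(-4\right)^{3}} = - \frac{17}{L - -192} = - \frac{17}{L + 192} = - \frac{17}{192 + L}$)
$\sqrt{G{\left(8 \right)} - 2331} = \sqrt{- \frac{17}{192 + 8} - 2331} = \sqrt{- \frac{17}{200} - 2331} = \sqrt{- \frac{466217}{200}} = \frac{i \sqrt{932434}}{20}$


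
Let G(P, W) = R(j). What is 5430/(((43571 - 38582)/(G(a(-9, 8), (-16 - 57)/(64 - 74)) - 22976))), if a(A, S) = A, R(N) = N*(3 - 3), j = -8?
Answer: -41586560/1663 ≈ -25007.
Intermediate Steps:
R(N) = 0 (R(N) = N*0 = 0)
G(P, W) = 0
5430/(((43571 - 38582)/(G(a(-9, 8), (-16 - 57)/(64 - 74)) - 22976))) = 5430/(((43571 - 38582)/(0 - 22976))) = 5430/((4989/(-22976))) = 5430/((4989*(-1/22976))) = 5430/(-4989/22976) = 5430*(-22976/4989) = -41586560/1663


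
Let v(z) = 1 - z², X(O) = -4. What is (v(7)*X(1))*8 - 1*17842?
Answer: -16306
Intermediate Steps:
(v(7)*X(1))*8 - 1*17842 = ((1 - 1*7²)*(-4))*8 - 1*17842 = ((1 - 1*49)*(-4))*8 - 17842 = ((1 - 49)*(-4))*8 - 17842 = -48*(-4)*8 - 17842 = 192*8 - 17842 = 1536 - 17842 = -16306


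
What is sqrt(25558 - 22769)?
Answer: sqrt(2789) ≈ 52.811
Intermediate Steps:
sqrt(25558 - 22769) = sqrt(2789)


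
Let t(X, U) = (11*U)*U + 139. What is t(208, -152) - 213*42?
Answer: 245337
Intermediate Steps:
t(X, U) = 139 + 11*U² (t(X, U) = 11*U² + 139 = 139 + 11*U²)
t(208, -152) - 213*42 = (139 + 11*(-152)²) - 213*42 = (139 + 11*23104) - 1*8946 = (139 + 254144) - 8946 = 254283 - 8946 = 245337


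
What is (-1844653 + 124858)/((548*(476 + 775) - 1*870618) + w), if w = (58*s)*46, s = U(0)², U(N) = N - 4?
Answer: 1719795/142382 ≈ 12.079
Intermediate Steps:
U(N) = -4 + N
s = 16 (s = (-4 + 0)² = (-4)² = 16)
w = 42688 (w = (58*16)*46 = 928*46 = 42688)
(-1844653 + 124858)/((548*(476 + 775) - 1*870618) + w) = (-1844653 + 124858)/((548*(476 + 775) - 1*870618) + 42688) = -1719795/((548*1251 - 870618) + 42688) = -1719795/((685548 - 870618) + 42688) = -1719795/(-185070 + 42688) = -1719795/(-142382) = -1719795*(-1/142382) = 1719795/142382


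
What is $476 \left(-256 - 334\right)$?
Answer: $-280840$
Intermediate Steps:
$476 \left(-256 - 334\right) = 476 \left(-590\right) = -280840$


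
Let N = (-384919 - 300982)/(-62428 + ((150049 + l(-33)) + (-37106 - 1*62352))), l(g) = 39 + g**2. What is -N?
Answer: -685901/10709 ≈ -64.049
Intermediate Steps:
N = 685901/10709 (N = (-384919 - 300982)/(-62428 + ((150049 + (39 + (-33)**2)) + (-37106 - 1*62352))) = -685901/(-62428 + ((150049 + (39 + 1089)) + (-37106 - 62352))) = -685901/(-62428 + ((150049 + 1128) - 99458)) = -685901/(-62428 + (151177 - 99458)) = -685901/(-62428 + 51719) = -685901/(-10709) = -685901*(-1/10709) = 685901/10709 ≈ 64.049)
-N = -1*685901/10709 = -685901/10709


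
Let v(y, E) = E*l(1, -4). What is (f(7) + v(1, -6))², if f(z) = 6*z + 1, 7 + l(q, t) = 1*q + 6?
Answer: 1849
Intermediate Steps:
l(q, t) = -1 + q (l(q, t) = -7 + (1*q + 6) = -7 + (q + 6) = -7 + (6 + q) = -1 + q)
f(z) = 1 + 6*z
v(y, E) = 0 (v(y, E) = E*(-1 + 1) = E*0 = 0)
(f(7) + v(1, -6))² = ((1 + 6*7) + 0)² = ((1 + 42) + 0)² = (43 + 0)² = 43² = 1849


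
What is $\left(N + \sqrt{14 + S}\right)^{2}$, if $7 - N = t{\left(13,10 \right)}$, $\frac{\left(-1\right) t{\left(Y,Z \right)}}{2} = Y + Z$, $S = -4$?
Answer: $\left(53 + \sqrt{10}\right)^{2} \approx 3154.2$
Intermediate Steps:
$t{\left(Y,Z \right)} = - 2 Y - 2 Z$ ($t{\left(Y,Z \right)} = - 2 \left(Y + Z\right) = - 2 Y - 2 Z$)
$N = 53$ ($N = 7 - \left(\left(-2\right) 13 - 20\right) = 7 - \left(-26 - 20\right) = 7 - -46 = 7 + 46 = 53$)
$\left(N + \sqrt{14 + S}\right)^{2} = \left(53 + \sqrt{14 - 4}\right)^{2} = \left(53 + \sqrt{10}\right)^{2}$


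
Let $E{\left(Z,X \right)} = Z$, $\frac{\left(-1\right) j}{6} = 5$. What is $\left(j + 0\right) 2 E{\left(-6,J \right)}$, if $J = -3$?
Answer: $360$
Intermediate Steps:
$j = -30$ ($j = \left(-6\right) 5 = -30$)
$\left(j + 0\right) 2 E{\left(-6,J \right)} = \left(-30 + 0\right) 2 \left(-6\right) = \left(-30\right) 2 \left(-6\right) = \left(-60\right) \left(-6\right) = 360$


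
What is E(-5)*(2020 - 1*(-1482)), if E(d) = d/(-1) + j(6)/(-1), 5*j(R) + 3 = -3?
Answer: 108562/5 ≈ 21712.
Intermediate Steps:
j(R) = -6/5 (j(R) = -⅗ + (⅕)*(-3) = -⅗ - ⅗ = -6/5)
E(d) = 6/5 - d (E(d) = d/(-1) - 6/5/(-1) = d*(-1) - 6/5*(-1) = -d + 6/5 = 6/5 - d)
E(-5)*(2020 - 1*(-1482)) = (6/5 - 1*(-5))*(2020 - 1*(-1482)) = (6/5 + 5)*(2020 + 1482) = (31/5)*3502 = 108562/5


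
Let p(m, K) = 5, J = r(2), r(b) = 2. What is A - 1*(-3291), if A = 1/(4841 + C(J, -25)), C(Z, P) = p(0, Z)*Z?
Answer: 15964642/4851 ≈ 3291.0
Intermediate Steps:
J = 2
C(Z, P) = 5*Z
A = 1/4851 (A = 1/(4841 + 5*2) = 1/(4841 + 10) = 1/4851 ≈ 0.00020614)
A - 1*(-3291) = 1/4851 - 1*(-3291) = 1/4851 + 3291 = 15964642/4851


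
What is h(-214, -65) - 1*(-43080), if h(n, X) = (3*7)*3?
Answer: 43143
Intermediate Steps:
h(n, X) = 63 (h(n, X) = 21*3 = 63)
h(-214, -65) - 1*(-43080) = 63 - 1*(-43080) = 63 + 43080 = 43143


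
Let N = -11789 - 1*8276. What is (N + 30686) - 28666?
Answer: -18045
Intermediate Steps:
N = -20065 (N = -11789 - 8276 = -20065)
(N + 30686) - 28666 = (-20065 + 30686) - 28666 = 10621 - 28666 = -18045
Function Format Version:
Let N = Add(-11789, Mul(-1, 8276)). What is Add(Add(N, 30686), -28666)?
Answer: -18045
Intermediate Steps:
N = -20065 (N = Add(-11789, -8276) = -20065)
Add(Add(N, 30686), -28666) = Add(Add(-20065, 30686), -28666) = Add(10621, -28666) = -18045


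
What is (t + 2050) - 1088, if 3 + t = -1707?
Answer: -748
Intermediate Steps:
t = -1710 (t = -3 - 1707 = -1710)
(t + 2050) - 1088 = (-1710 + 2050) - 1088 = 340 - 1088 = -748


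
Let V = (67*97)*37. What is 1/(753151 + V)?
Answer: 1/993614 ≈ 1.0064e-6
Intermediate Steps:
V = 240463 (V = 6499*37 = 240463)
1/(753151 + V) = 1/(753151 + 240463) = 1/993614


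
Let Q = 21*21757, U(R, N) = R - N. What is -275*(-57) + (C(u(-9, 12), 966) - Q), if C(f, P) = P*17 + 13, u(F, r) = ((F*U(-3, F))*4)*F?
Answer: -424787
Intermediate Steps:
Q = 456897
u(F, r) = 4*F²*(-3 - F) (u(F, r) = ((F*(-3 - F))*4)*F = (4*F*(-3 - F))*F = 4*F²*(-3 - F))
C(f, P) = 13 + 17*P (C(f, P) = 17*P + 13 = 13 + 17*P)
-275*(-57) + (C(u(-9, 12), 966) - Q) = -275*(-57) + ((13 + 17*966) - 1*456897) = 15675 + ((13 + 16422) - 456897) = 15675 + (16435 - 456897) = 15675 - 440462 = -424787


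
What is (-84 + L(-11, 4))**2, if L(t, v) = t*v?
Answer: 16384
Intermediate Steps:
(-84 + L(-11, 4))**2 = (-84 - 11*4)**2 = (-84 - 44)**2 = (-128)**2 = 16384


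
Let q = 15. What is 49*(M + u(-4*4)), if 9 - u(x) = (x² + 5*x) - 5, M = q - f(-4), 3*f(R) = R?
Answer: -21413/3 ≈ -7137.7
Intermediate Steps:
f(R) = R/3
M = 49/3 (M = 15 - (-4)/3 = 15 - 1*(-4/3) = 15 + 4/3 = 49/3 ≈ 16.333)
u(x) = 14 - x² - 5*x (u(x) = 9 - ((x² + 5*x) - 5) = 9 - (-5 + x² + 5*x) = 9 + (5 - x² - 5*x) = 14 - x² - 5*x)
49*(M + u(-4*4)) = 49*(49/3 + (14 - (-4*4)² - (-20)*4)) = 49*(49/3 + (14 - 1*(-16)² - 5*(-16))) = 49*(49/3 + (14 - 1*256 + 80)) = 49*(49/3 + (14 - 256 + 80)) = 49*(49/3 - 162) = 49*(-437/3) = -21413/3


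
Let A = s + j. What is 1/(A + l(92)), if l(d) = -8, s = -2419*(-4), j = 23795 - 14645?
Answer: 1/18818 ≈ 5.3141e-5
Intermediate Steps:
j = 9150
s = 9676
A = 18826 (A = 9676 + 9150 = 18826)
1/(A + l(92)) = 1/(18826 - 8) = 1/18818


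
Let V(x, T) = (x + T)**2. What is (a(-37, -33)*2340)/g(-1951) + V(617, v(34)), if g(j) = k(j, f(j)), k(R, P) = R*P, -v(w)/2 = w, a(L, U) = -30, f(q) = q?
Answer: 1147252997601/3806401 ≈ 3.0140e+5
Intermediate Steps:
v(w) = -2*w
V(x, T) = (T + x)**2
k(R, P) = P*R
g(j) = j**2 (g(j) = j*j = j**2)
(a(-37, -33)*2340)/g(-1951) + V(617, v(34)) = (-30*2340)/((-1951)**2) + (-2*34 + 617)**2 = -70200/3806401 + (-68 + 617)**2 = -70200*1/3806401 + 549**2 = -70200/3806401 + 301401 = 1147252997601/3806401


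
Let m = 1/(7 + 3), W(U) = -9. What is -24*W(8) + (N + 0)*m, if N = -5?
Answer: 431/2 ≈ 215.50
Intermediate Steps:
m = ⅒ (m = 1/10 = ⅒ ≈ 0.10000)
-24*W(8) + (N + 0)*m = -24*(-9) + (-5 + 0)*(⅒) = 216 - 5*⅒ = 216 - ½ = 431/2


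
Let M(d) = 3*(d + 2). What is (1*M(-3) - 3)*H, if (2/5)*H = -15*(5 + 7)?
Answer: 2700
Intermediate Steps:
M(d) = 6 + 3*d (M(d) = 3*(2 + d) = 6 + 3*d)
H = -450 (H = 5*(-15*(5 + 7))/2 = 5*(-15*12)/2 = (5/2)*(-180) = -450)
(1*M(-3) - 3)*H = (1*(6 + 3*(-3)) - 3)*(-450) = (1*(6 - 9) - 3)*(-450) = (1*(-3) - 3)*(-450) = (-3 - 3)*(-450) = -6*(-450) = 2700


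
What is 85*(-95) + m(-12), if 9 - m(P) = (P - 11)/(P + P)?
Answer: -193607/24 ≈ -8067.0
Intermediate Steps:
m(P) = 9 - (-11 + P)/(2*P) (m(P) = 9 - (P - 11)/(P + P) = 9 - (-11 + P)/(2*P))
85*(-95) + m(-12) = 85*(-95) + (1/2)*(11 + 17*(-12))/(-12) = -8075 + (1/2)*(-1/12)*(11 - 204) = -8075 + (1/2)*(-1/12)*(-193) = -8075 + 193/24 = -193607/24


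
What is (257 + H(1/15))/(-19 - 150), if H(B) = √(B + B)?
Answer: -257/169 - √30/2535 ≈ -1.5229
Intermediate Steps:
H(B) = √2*√B (H(B) = √(2*B) = √2*√B)
(257 + H(1/15))/(-19 - 150) = (257 + √2*√(1/15))/(-19 - 150) = (257 + √2*√(1/15))/(-169) = (257 + √2*(√15/15))*(-1/169) = (257 + √30/15)*(-1/169) = -257/169 - √30/2535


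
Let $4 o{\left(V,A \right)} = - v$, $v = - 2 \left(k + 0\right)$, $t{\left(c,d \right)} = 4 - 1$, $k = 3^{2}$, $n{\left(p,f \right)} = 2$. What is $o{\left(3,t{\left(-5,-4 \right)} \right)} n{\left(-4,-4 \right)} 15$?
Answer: $135$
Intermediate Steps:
$k = 9$
$t{\left(c,d \right)} = 3$ ($t{\left(c,d \right)} = 4 - 1 = 3$)
$v = -18$ ($v = - 2 \left(9 + 0\right) = \left(-2\right) 9 = -18$)
$o{\left(V,A \right)} = \frac{9}{2}$ ($o{\left(V,A \right)} = \frac{\left(-1\right) \left(-18\right)}{4} = \frac{1}{4} \cdot 18 = \frac{9}{2}$)
$o{\left(3,t{\left(-5,-4 \right)} \right)} n{\left(-4,-4 \right)} 15 = \frac{9}{2} \cdot 2 \cdot 15 = 9 \cdot 15 = 135$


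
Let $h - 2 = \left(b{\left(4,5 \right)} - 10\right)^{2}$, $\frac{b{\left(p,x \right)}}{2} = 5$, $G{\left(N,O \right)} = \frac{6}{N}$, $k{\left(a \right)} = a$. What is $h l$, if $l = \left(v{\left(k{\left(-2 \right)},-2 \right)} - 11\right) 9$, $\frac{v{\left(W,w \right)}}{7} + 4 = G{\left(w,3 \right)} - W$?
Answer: $-828$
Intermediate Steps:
$b{\left(p,x \right)} = 10$ ($b{\left(p,x \right)} = 2 \cdot 5 = 10$)
$v{\left(W,w \right)} = -28 - 7 W + \frac{42}{w}$ ($v{\left(W,w \right)} = -28 + 7 \left(\frac{6}{w} - W\right) = -28 + 7 \left(- W + \frac{6}{w}\right) = -28 - \left(- \frac{42}{w} + 7 W\right) = -28 - 7 W + \frac{42}{w}$)
$l = -414$ ($l = \left(\left(-28 - -14 + \frac{42}{-2}\right) - 11\right) 9 = \left(\left(-28 + 14 + 42 \left(- \frac{1}{2}\right)\right) - 11\right) 9 = \left(\left(-28 + 14 - 21\right) - 11\right) 9 = \left(-35 - 11\right) 9 = \left(-46\right) 9 = -414$)
$h = 2$ ($h = 2 + \left(10 - 10\right)^{2} = 2 + 0^{2} = 2 + 0 = 2$)
$h l = 2 \left(-414\right) = -828$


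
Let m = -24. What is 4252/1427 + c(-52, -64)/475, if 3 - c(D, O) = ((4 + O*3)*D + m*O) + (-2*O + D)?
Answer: -2845339/135565 ≈ -20.989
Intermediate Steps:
c(D, O) = 3 - D + 26*O - D*(4 + 3*O) (c(D, O) = 3 - (((4 + O*3)*D - 24*O) + (-2*O + D)) = 3 - (((4 + 3*O)*D - 24*O) + (D - 2*O)) = 3 - ((D*(4 + 3*O) - 24*O) + (D - 2*O)) = 3 - ((-24*O + D*(4 + 3*O)) + (D - 2*O)) = 3 - (D - 26*O + D*(4 + 3*O)) = 3 + (-D + 26*O - D*(4 + 3*O)) = 3 - D + 26*O - D*(4 + 3*O))
4252/1427 + c(-52, -64)/475 = 4252/1427 + (3 - 5*(-52) + 26*(-64) - 3*(-52)*(-64))/475 = 4252*(1/1427) + (3 + 260 - 1664 - 9984)*(1/475) = 4252/1427 - 11385*1/475 = 4252/1427 - 2277/95 = -2845339/135565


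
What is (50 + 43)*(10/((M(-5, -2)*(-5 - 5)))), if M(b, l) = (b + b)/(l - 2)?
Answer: -186/5 ≈ -37.200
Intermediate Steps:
M(b, l) = 2*b/(-2 + l) (M(b, l) = (2*b)/(-2 + l) = 2*b/(-2 + l))
(50 + 43)*(10/((M(-5, -2)*(-5 - 5)))) = (50 + 43)*(10/(((2*(-5)/(-2 - 2))*(-5 - 5)))) = 93*(10/(((2*(-5)/(-4))*(-10)))) = 93*(10/(((2*(-5)*(-¼))*(-10)))) = 93*(10/(((5/2)*(-10)))) = 93*(10/(-25)) = 93*(10*(-1/25)) = 93*(-⅖) = -186/5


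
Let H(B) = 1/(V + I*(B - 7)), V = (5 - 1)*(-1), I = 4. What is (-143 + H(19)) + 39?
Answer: -4575/44 ≈ -103.98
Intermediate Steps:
V = -4 (V = 4*(-1) = -4)
H(B) = 1/(-32 + 4*B) (H(B) = 1/(-4 + 4*(B - 7)) = 1/(-4 + 4*(-7 + B)) = 1/(-4 + (-28 + 4*B)) = 1/(-32 + 4*B))
(-143 + H(19)) + 39 = (-143 + 1/(4*(-8 + 19))) + 39 = (-143 + (1/4)/11) + 39 = (-143 + (1/4)*(1/11)) + 39 = (-143 + 1/44) + 39 = -6291/44 + 39 = -4575/44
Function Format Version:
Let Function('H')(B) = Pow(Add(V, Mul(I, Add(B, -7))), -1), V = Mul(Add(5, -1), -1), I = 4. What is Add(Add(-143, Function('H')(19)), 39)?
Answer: Rational(-4575, 44) ≈ -103.98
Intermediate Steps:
V = -4 (V = Mul(4, -1) = -4)
Function('H')(B) = Pow(Add(-32, Mul(4, B)), -1) (Function('H')(B) = Pow(Add(-4, Mul(4, Add(B, -7))), -1) = Pow(Add(-4, Mul(4, Add(-7, B))), -1) = Pow(Add(-4, Add(-28, Mul(4, B))), -1) = Pow(Add(-32, Mul(4, B)), -1))
Add(Add(-143, Function('H')(19)), 39) = Add(Add(-143, Mul(Rational(1, 4), Pow(Add(-8, 19), -1))), 39) = Add(Add(-143, Mul(Rational(1, 4), Pow(11, -1))), 39) = Add(Add(-143, Mul(Rational(1, 4), Rational(1, 11))), 39) = Add(Add(-143, Rational(1, 44)), 39) = Add(Rational(-6291, 44), 39) = Rational(-4575, 44)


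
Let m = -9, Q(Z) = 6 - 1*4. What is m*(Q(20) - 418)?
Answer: 3744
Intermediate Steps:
Q(Z) = 2 (Q(Z) = 6 - 4 = 2)
m*(Q(20) - 418) = -9*(2 - 418) = -9*(-416) = 3744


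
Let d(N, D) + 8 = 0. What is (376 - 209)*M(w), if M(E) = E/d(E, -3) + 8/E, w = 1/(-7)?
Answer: -523545/56 ≈ -9349.0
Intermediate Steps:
d(N, D) = -8 (d(N, D) = -8 + 0 = -8)
w = -⅐ (w = 1*(-⅐) = -⅐ ≈ -0.14286)
M(E) = 8/E - E/8 (M(E) = E/(-8) + 8/E = E*(-⅛) + 8/E = -E/8 + 8/E = 8/E - E/8)
(376 - 209)*M(w) = (376 - 209)*(8/(-⅐) - ⅛*(-⅐)) = 167*(8*(-7) + 1/56) = 167*(-56 + 1/56) = 167*(-3135/56) = -523545/56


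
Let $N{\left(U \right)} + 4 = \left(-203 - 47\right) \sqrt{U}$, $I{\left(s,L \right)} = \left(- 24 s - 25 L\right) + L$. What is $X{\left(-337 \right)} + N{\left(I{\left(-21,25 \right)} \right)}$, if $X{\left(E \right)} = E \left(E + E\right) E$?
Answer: $-76545510 - 1000 i \sqrt{6} \approx -7.6546 \cdot 10^{7} - 2449.5 i$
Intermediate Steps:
$I{\left(s,L \right)} = - 24 L - 24 s$ ($I{\left(s,L \right)} = \left(- 25 L - 24 s\right) + L = - 24 L - 24 s$)
$X{\left(E \right)} = 2 E^{3}$ ($X{\left(E \right)} = E 2 E E = 2 E^{2} E = 2 E^{3}$)
$N{\left(U \right)} = -4 - 250 \sqrt{U}$ ($N{\left(U \right)} = -4 + \left(-203 - 47\right) \sqrt{U} = -4 - 250 \sqrt{U}$)
$X{\left(-337 \right)} + N{\left(I{\left(-21,25 \right)} \right)} = 2 \left(-337\right)^{3} - \left(4 + 250 \sqrt{\left(-24\right) 25 - -504}\right) = 2 \left(-38272753\right) - \left(4 + 250 \sqrt{-600 + 504}\right) = -76545506 - \left(4 + 250 \sqrt{-96}\right) = -76545506 - \left(4 + 250 \cdot 4 i \sqrt{6}\right) = -76545506 - \left(4 + 1000 i \sqrt{6}\right) = -76545510 - 1000 i \sqrt{6}$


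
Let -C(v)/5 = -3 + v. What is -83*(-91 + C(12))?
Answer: 11288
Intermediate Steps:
C(v) = 15 - 5*v (C(v) = -5*(-3 + v) = 15 - 5*v)
-83*(-91 + C(12)) = -83*(-91 + (15 - 5*12)) = -83*(-91 + (15 - 60)) = -83*(-91 - 45) = -83*(-136) = 11288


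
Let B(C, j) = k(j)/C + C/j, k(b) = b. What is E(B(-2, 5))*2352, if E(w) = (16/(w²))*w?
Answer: -376320/29 ≈ -12977.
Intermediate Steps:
B(C, j) = C/j + j/C (B(C, j) = j/C + C/j = C/j + j/C)
E(w) = 16/w (E(w) = (16/w²)*w = 16/w)
E(B(-2, 5))*2352 = (16/(-2/5 + 5/(-2)))*2352 = (16/(-2*⅕ + 5*(-½)))*2352 = (16/(-⅖ - 5/2))*2352 = (16/(-29/10))*2352 = (16*(-10/29))*2352 = -160/29*2352 = -376320/29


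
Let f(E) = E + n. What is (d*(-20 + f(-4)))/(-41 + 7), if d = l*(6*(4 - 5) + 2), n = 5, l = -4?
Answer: 152/17 ≈ 8.9412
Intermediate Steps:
f(E) = 5 + E (f(E) = E + 5 = 5 + E)
d = 16 (d = -4*(6*(4 - 5) + 2) = -4*(6*(-1) + 2) = -4*(-6 + 2) = -4*(-4) = 16)
(d*(-20 + f(-4)))/(-41 + 7) = (16*(-20 + (5 - 4)))/(-41 + 7) = (16*(-20 + 1))/(-34) = (16*(-19))*(-1/34) = -304*(-1/34) = 152/17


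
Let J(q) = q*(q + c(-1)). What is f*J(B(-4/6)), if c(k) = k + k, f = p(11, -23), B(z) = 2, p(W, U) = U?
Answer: 0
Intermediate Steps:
f = -23
c(k) = 2*k
J(q) = q*(-2 + q) (J(q) = q*(q + 2*(-1)) = q*(q - 2) = q*(-2 + q))
f*J(B(-4/6)) = -46*(-2 + 2) = -46*0 = -23*0 = 0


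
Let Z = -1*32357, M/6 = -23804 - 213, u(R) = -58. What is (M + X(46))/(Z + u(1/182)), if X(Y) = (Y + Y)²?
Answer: 135638/32415 ≈ 4.1844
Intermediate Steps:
M = -144102 (M = 6*(-23804 - 213) = 6*(-24017) = -144102)
Z = -32357
X(Y) = 4*Y² (X(Y) = (2*Y)² = 4*Y²)
(M + X(46))/(Z + u(1/182)) = (-144102 + 4*46²)/(-32357 - 58) = (-144102 + 4*2116)/(-32415) = (-144102 + 8464)*(-1/32415) = -135638*(-1/32415) = 135638/32415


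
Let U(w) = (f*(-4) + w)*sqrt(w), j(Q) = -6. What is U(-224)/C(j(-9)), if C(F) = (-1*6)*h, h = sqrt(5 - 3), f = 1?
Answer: 152*I*sqrt(7) ≈ 402.15*I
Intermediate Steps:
h = sqrt(2) ≈ 1.4142
C(F) = -6*sqrt(2) (C(F) = (-1*6)*sqrt(2) = -6*sqrt(2))
U(w) = sqrt(w)*(-4 + w) (U(w) = (1*(-4) + w)*sqrt(w) = (-4 + w)*sqrt(w) = sqrt(w)*(-4 + w))
U(-224)/C(j(-9)) = (sqrt(-224)*(-4 - 224))/((-6*sqrt(2))) = ((4*I*sqrt(14))*(-228))*(-sqrt(2)/12) = (-912*I*sqrt(14))*(-sqrt(2)/12) = 152*I*sqrt(7)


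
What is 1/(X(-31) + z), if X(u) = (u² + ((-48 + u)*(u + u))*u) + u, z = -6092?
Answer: -1/157000 ≈ -6.3694e-6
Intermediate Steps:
X(u) = u + u² + 2*u²*(-48 + u) (X(u) = (u² + ((-48 + u)*(2*u))*u) + u = (u² + (2*u*(-48 + u))*u) + u = (u² + 2*u²*(-48 + u)) + u = u + u² + 2*u²*(-48 + u))
1/(X(-31) + z) = 1/(-31*(1 - 95*(-31) + 2*(-31)²) - 6092) = 1/(-31*(1 + 2945 + 2*961) - 6092) = 1/(-31*(1 + 2945 + 1922) - 6092) = 1/(-31*4868 - 6092) = 1/(-150908 - 6092) = 1/(-157000) = -1/157000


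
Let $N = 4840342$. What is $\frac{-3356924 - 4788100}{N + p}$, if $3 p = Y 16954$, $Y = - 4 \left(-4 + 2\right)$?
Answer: $- \frac{12217536}{7328329} \approx -1.6672$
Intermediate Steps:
$Y = 8$ ($Y = \left(-4\right) \left(-2\right) = 8$)
$p = \frac{135632}{3}$ ($p = \frac{8 \cdot 16954}{3} = \frac{1}{3} \cdot 135632 = \frac{135632}{3} \approx 45211.0$)
$\frac{-3356924 - 4788100}{N + p} = \frac{-3356924 - 4788100}{4840342 + \frac{135632}{3}} = - \frac{8145024}{\frac{14656658}{3}} = \left(-8145024\right) \frac{3}{14656658} = - \frac{12217536}{7328329}$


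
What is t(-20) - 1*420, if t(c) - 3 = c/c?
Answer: -416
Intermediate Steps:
t(c) = 4 (t(c) = 3 + c/c = 3 + 1 = 4)
t(-20) - 1*420 = 4 - 1*420 = 4 - 420 = -416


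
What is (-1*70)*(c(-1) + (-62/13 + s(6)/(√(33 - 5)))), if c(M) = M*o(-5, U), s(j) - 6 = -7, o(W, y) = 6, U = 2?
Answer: 9800/13 + 5*√7 ≈ 767.08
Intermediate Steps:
s(j) = -1 (s(j) = 6 - 7 = -1)
c(M) = 6*M (c(M) = M*6 = 6*M)
(-1*70)*(c(-1) + (-62/13 + s(6)/(√(33 - 5)))) = (-1*70)*(6*(-1) + (-62/13 - 1/(√(33 - 5)))) = -70*(-6 + (-62*1/13 - 1/(√28))) = -70*(-6 + (-62/13 - 1/(2*√7))) = -70*(-6 + (-62/13 - √7/14)) = -70*(-140/13 - √7/14) = 9800/13 + 5*√7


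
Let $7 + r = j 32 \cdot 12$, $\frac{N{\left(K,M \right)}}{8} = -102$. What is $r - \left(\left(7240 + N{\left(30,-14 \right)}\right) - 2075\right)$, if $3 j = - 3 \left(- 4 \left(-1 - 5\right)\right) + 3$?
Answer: $-13188$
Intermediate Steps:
$N{\left(K,M \right)} = -816$ ($N{\left(K,M \right)} = 8 \left(-102\right) = -816$)
$j = -23$ ($j = \frac{- 3 \left(- 4 \left(-1 - 5\right)\right) + 3}{3} = \frac{- 3 \left(\left(-4\right) \left(-6\right)\right) + 3}{3} = \frac{\left(-3\right) 24 + 3}{3} = \frac{-72 + 3}{3} = \frac{1}{3} \left(-69\right) = -23$)
$r = -8839$ ($r = -7 + \left(-23\right) 32 \cdot 12 = -7 - 8832 = -8839$)
$r - \left(\left(7240 + N{\left(30,-14 \right)}\right) - 2075\right) = -8839 - \left(\left(7240 - 816\right) - 2075\right) = -8839 - \left(6424 - 2075\right) = -8839 - 4349 = -13188$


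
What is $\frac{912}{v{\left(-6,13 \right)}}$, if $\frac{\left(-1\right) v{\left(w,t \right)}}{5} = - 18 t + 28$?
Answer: $\frac{456}{515} \approx 0.88544$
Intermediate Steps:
$v{\left(w,t \right)} = -140 + 90 t$ ($v{\left(w,t \right)} = - 5 \left(- 18 t + 28\right) = - 5 \left(28 - 18 t\right) = -140 + 90 t$)
$\frac{912}{v{\left(-6,13 \right)}} = \frac{912}{-140 + 90 \cdot 13} = \frac{912}{-140 + 1170} = \frac{912}{1030} = 912 \cdot \frac{1}{1030} = \frac{456}{515}$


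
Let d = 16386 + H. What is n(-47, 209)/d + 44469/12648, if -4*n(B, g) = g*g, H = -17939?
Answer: 69059893/6547448 ≈ 10.548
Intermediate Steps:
n(B, g) = -g²/4 (n(B, g) = -g*g/4 = -g²/4)
d = -1553 (d = 16386 - 17939 = -1553)
n(-47, 209)/d + 44469/12648 = -¼*209²/(-1553) + 44469/12648 = -¼*43681*(-1/1553) + 44469*(1/12648) = -43681/4*(-1/1553) + 14823/4216 = 43681/6212 + 14823/4216 = 69059893/6547448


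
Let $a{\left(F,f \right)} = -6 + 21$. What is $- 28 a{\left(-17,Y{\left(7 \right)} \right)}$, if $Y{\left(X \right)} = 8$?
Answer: $-420$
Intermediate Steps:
$a{\left(F,f \right)} = 15$
$- 28 a{\left(-17,Y{\left(7 \right)} \right)} = \left(-28\right) 15 = -420$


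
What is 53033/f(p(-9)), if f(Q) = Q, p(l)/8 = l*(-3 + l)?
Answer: 53033/864 ≈ 61.381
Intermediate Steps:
p(l) = 8*l*(-3 + l) (p(l) = 8*(l*(-3 + l)) = 8*l*(-3 + l))
53033/f(p(-9)) = 53033/((8*(-9)*(-3 - 9))) = 53033/((8*(-9)*(-12))) = 53033/864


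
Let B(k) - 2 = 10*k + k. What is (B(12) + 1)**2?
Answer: 18225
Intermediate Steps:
B(k) = 2 + 11*k (B(k) = 2 + (10*k + k) = 2 + 11*k)
(B(12) + 1)**2 = ((2 + 11*12) + 1)**2 = ((2 + 132) + 1)**2 = (134 + 1)**2 = 135**2 = 18225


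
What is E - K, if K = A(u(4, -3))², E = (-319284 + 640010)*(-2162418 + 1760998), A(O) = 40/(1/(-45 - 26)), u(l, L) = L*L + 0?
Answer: -128753896520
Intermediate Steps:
u(l, L) = L² (u(l, L) = L² + 0 = L²)
A(O) = -2840 (A(O) = 40/(1/(-71)) = 40/(-1/71) = 40*(-71) = -2840)
E = -128745830920 (E = 320726*(-401420) = -128745830920)
K = 8065600 (K = (-2840)² = 8065600)
E - K = -128745830920 - 1*8065600 = -128745830920 - 8065600 = -128753896520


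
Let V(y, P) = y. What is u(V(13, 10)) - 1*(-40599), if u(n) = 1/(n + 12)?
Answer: 1014976/25 ≈ 40599.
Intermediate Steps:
u(n) = 1/(12 + n)
u(V(13, 10)) - 1*(-40599) = 1/(12 + 13) - 1*(-40599) = 1/25 + 40599 = 1014976/25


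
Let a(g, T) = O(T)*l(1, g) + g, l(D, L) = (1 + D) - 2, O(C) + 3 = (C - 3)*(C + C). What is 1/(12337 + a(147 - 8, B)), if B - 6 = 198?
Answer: 1/12476 ≈ 8.0154e-5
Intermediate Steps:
B = 204 (B = 6 + 198 = 204)
O(C) = -3 + 2*C*(-3 + C) (O(C) = -3 + (C - 3)*(C + C) = -3 + (-3 + C)*(2*C) = -3 + 2*C*(-3 + C))
l(D, L) = -1 + D
a(g, T) = g (a(g, T) = (-3 - 6*T + 2*T**2)*(-1 + 1) + g = (-3 - 6*T + 2*T**2)*0 + g = 0 + g = g)
1/(12337 + a(147 - 8, B)) = 1/(12337 + (147 - 8)) = 1/(12337 + 139) = 1/12476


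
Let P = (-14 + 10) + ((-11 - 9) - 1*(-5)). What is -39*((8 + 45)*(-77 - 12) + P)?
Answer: 184704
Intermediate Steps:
P = -19 (P = -4 + (-20 + 5) = -4 - 15 = -19)
-39*((8 + 45)*(-77 - 12) + P) = -39*((8 + 45)*(-77 - 12) - 19) = -39*(53*(-89) - 19) = -39*(-4717 - 19) = -39*(-4736) = 184704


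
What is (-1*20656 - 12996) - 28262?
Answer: -61914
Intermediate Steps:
(-1*20656 - 12996) - 28262 = (-20656 - 12996) - 28262 = -33652 - 28262 = -61914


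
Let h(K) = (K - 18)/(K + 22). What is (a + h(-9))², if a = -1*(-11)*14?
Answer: 3900625/169 ≈ 23081.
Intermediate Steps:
h(K) = (-18 + K)/(22 + K)
a = 154 (a = 11*14 = 154)
(a + h(-9))² = (154 + (-18 - 9)/(22 - 9))² = (154 - 27/13)² = (1975/13)² = 3900625/169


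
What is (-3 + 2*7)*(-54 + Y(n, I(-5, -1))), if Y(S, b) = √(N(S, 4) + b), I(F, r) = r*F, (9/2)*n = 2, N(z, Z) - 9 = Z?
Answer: -594 + 33*√2 ≈ -547.33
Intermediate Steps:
N(z, Z) = 9 + Z
n = 4/9 (n = (2/9)*2 = 4/9 ≈ 0.44444)
I(F, r) = F*r
Y(S, b) = √(13 + b) (Y(S, b) = √((9 + 4) + b) = √(13 + b))
(-3 + 2*7)*(-54 + Y(n, I(-5, -1))) = (-3 + 2*7)*(-54 + √(13 - 5*(-1))) = (-3 + 14)*(-54 + √(13 + 5)) = 11*(-54 + √18) = 11*(-54 + 3*√2) = -594 + 33*√2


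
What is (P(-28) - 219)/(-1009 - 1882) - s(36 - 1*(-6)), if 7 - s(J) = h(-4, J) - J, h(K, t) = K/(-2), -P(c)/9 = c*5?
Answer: -136918/2891 ≈ -47.360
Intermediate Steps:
P(c) = -45*c (P(c) = -9*c*5 = -45*c)
h(K, t) = -K/2 (h(K, t) = K*(-½) = -K/2)
s(J) = 5 + J (s(J) = 7 - (-½*(-4) - J) = 7 - (2 - J) = 7 + (-2 + J) = 5 + J)
(P(-28) - 219)/(-1009 - 1882) - s(36 - 1*(-6)) = (-45*(-28) - 219)/(-1009 - 1882) - (5 + (36 - 1*(-6))) = (1260 - 219)/(-2891) - (5 + (36 + 6)) = 1041*(-1/2891) - (5 + 42) = -1041/2891 - 1*47 = -1041/2891 - 47 = -136918/2891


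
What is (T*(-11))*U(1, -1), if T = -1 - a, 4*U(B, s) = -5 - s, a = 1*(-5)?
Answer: 44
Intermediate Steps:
a = -5
U(B, s) = -5/4 - s/4 (U(B, s) = (-5 - s)/4 = -5/4 - s/4)
T = 4 (T = -1 - 1*(-5) = -1 + 5 = 4)
(T*(-11))*U(1, -1) = (4*(-11))*(-5/4 - ¼*(-1)) = -44*(-5/4 + ¼) = -44*(-1) = 44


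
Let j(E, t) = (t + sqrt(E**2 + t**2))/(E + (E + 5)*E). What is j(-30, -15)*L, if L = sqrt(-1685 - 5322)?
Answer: 7*I*(sqrt(715) - sqrt(143))/48 ≈ 2.1556*I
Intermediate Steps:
j(E, t) = (t + sqrt(E**2 + t**2))/(E + E*(5 + E)) (j(E, t) = (t + sqrt(E**2 + t**2))/(E + (5 + E)*E) = (t + sqrt(E**2 + t**2))/(E + E*(5 + E)))
L = 7*I*sqrt(143) (L = sqrt(-7007) = 7*I*sqrt(143) ≈ 83.708*I)
j(-30, -15)*L = ((-15 + sqrt((-30)**2 + (-15)**2))/((-30)*(6 - 30)))*(7*I*sqrt(143)) = (-1/30*(-15 + sqrt(900 + 225))/(-24))*(7*I*sqrt(143)) = (-1/30*(-1/24)*(-15 + sqrt(1125)))*(7*I*sqrt(143)) = (-1/30*(-1/24)*(-15 + 15*sqrt(5)))*(7*I*sqrt(143)) = (-1/48 + sqrt(5)/48)*(7*I*sqrt(143)) = 7*I*sqrt(143)*(-1/48 + sqrt(5)/48)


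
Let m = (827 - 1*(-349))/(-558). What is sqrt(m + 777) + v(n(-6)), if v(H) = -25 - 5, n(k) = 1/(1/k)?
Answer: -30 + sqrt(6702045)/93 ≈ -2.1631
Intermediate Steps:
m = -196/93 (m = (827 + 349)*(-1/558) = 1176*(-1/558) = -196/93 ≈ -2.1075)
n(k) = k
v(H) = -30
sqrt(m + 777) + v(n(-6)) = sqrt(-196/93 + 777) - 30 = sqrt(72065/93) - 30 = sqrt(6702045)/93 - 30 = -30 + sqrt(6702045)/93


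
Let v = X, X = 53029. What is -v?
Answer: -53029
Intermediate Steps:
v = 53029
-v = -1*53029 = -53029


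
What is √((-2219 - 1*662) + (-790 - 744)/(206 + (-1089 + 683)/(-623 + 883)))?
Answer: I*√226695186421/8859 ≈ 53.745*I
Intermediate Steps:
√((-2219 - 1*662) + (-790 - 744)/(206 + (-1089 + 683)/(-623 + 883))) = √((-2219 - 662) - 1534/(206 - 406/260)) = √(-2881 - 1534/(206 - 406*1/260)) = √(-2881 - 1534/(206 - 203/130)) = √(-2881 - 1534/26577/130) = √(-2881 - 1534*130/26577) = √(-2881 - 199420/26577) = √(-76767757/26577) = I*√226695186421/8859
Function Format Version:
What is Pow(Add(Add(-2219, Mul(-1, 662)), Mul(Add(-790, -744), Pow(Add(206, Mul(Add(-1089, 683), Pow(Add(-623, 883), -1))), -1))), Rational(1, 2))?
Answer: Mul(Rational(1, 8859), I, Pow(226695186421, Rational(1, 2))) ≈ Mul(53.745, I)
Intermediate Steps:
Pow(Add(Add(-2219, Mul(-1, 662)), Mul(Add(-790, -744), Pow(Add(206, Mul(Add(-1089, 683), Pow(Add(-623, 883), -1))), -1))), Rational(1, 2)) = Pow(Add(Add(-2219, -662), Mul(-1534, Pow(Add(206, Mul(-406, Pow(260, -1))), -1))), Rational(1, 2)) = Pow(Add(-2881, Mul(-1534, Pow(Add(206, Mul(-406, Rational(1, 260))), -1))), Rational(1, 2)) = Pow(Add(-2881, Mul(-1534, Pow(Add(206, Rational(-203, 130)), -1))), Rational(1, 2)) = Pow(Add(-2881, Mul(-1534, Pow(Rational(26577, 130), -1))), Rational(1, 2)) = Pow(Add(-2881, Mul(-1534, Rational(130, 26577))), Rational(1, 2)) = Pow(Add(-2881, Rational(-199420, 26577)), Rational(1, 2)) = Pow(Rational(-76767757, 26577), Rational(1, 2)) = Mul(Rational(1, 8859), I, Pow(226695186421, Rational(1, 2)))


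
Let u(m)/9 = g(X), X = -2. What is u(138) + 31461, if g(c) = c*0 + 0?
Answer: 31461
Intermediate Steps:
g(c) = 0 (g(c) = 0 + 0 = 0)
u(m) = 0 (u(m) = 9*0 = 0)
u(138) + 31461 = 0 + 31461 = 31461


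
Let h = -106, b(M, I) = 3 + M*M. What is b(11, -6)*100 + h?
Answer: 12294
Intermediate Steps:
b(M, I) = 3 + M²
b(11, -6)*100 + h = (3 + 11²)*100 - 106 = (3 + 121)*100 - 106 = 124*100 - 106 = 12400 - 106 = 12294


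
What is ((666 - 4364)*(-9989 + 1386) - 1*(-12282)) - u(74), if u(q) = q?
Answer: 31826102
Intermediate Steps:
((666 - 4364)*(-9989 + 1386) - 1*(-12282)) - u(74) = ((666 - 4364)*(-9989 + 1386) - 1*(-12282)) - 1*74 = (-3698*(-8603) + 12282) - 74 = (31813894 + 12282) - 74 = 31826176 - 74 = 31826102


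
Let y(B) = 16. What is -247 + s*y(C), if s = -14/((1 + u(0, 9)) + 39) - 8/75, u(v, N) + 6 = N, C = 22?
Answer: -818879/3225 ≈ -253.92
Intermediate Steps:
u(v, N) = -6 + N
s = -1394/3225 (s = -14/((1 + (-6 + 9)) + 39) - 8/75 = -14/((1 + 3) + 39) - 8*1/75 = -14/(4 + 39) - 8/75 = -14/43 - 8/75 = -1394/3225 ≈ -0.43225)
-247 + s*y(C) = -247 - 1394/3225*16 = -247 - 22304/3225 = -818879/3225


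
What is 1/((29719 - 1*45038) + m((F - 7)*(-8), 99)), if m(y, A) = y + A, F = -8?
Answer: -1/15100 ≈ -6.6225e-5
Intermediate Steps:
m(y, A) = A + y
1/((29719 - 1*45038) + m((F - 7)*(-8), 99)) = 1/((29719 - 1*45038) + (99 + (-8 - 7)*(-8))) = 1/((29719 - 45038) + (99 - 15*(-8))) = 1/(-15319 + (99 + 120)) = 1/(-15319 + 219) = 1/(-15100) = -1/15100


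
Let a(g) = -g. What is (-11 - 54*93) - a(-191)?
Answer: -5224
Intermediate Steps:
(-11 - 54*93) - a(-191) = (-11 - 54*93) - (-1)*(-191) = (-11 - 5022) - 1*191 = -5033 - 191 = -5224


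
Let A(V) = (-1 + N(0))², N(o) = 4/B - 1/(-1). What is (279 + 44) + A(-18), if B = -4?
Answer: 324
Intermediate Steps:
N(o) = 0 (N(o) = 4/(-4) - 1/(-1) = 4*(-¼) - 1*(-1) = -1 + 1 = 0)
A(V) = 1 (A(V) = (-1 + 0)² = (-1)² = 1)
(279 + 44) + A(-18) = (279 + 44) + 1 = 323 + 1 = 324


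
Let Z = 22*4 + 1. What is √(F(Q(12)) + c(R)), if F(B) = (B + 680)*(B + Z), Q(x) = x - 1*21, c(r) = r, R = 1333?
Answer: √55013 ≈ 234.55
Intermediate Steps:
Z = 89 (Z = 88 + 1 = 89)
Q(x) = -21 + x (Q(x) = x - 21 = -21 + x)
F(B) = (89 + B)*(680 + B) (F(B) = (B + 680)*(B + 89) = (680 + B)*(89 + B) = (89 + B)*(680 + B))
√(F(Q(12)) + c(R)) = √((60520 + (-21 + 12)² + 769*(-21 + 12)) + 1333) = √((60520 + (-9)² + 769*(-9)) + 1333) = √((60520 + 81 - 6921) + 1333) = √(53680 + 1333) = √55013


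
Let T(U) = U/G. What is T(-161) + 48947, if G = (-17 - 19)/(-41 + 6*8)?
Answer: 1763219/36 ≈ 48978.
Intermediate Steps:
G = -36/7 (G = -36/(-41 + 48) = -36/7 ≈ -5.1429)
T(U) = -7*U/36 (T(U) = U/(-36/7) = U*(-7/36) = -7*U/36)
T(-161) + 48947 = -7/36*(-161) + 48947 = 1127/36 + 48947 = 1763219/36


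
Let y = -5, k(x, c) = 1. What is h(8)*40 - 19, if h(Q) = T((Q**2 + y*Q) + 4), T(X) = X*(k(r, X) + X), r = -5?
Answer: 32461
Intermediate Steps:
T(X) = X*(1 + X)
h(Q) = (4 + Q**2 - 5*Q)*(5 + Q**2 - 5*Q) (h(Q) = ((Q**2 - 5*Q) + 4)*(1 + ((Q**2 - 5*Q) + 4)) = (4 + Q**2 - 5*Q)*(1 + (4 + Q**2 - 5*Q)) = (4 + Q**2 - 5*Q)*(5 + Q**2 - 5*Q))
h(8)*40 - 19 = ((4 + 8**2 - 5*8)*(5 + 8**2 - 5*8))*40 - 19 = ((4 + 64 - 40)*(5 + 64 - 40))*40 - 19 = (28*29)*40 - 19 = 812*40 - 19 = 32480 - 19 = 32461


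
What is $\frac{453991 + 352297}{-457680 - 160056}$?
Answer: $- \frac{14398}{11031} \approx -1.3052$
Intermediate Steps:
$\frac{453991 + 352297}{-457680 - 160056} = \frac{806288}{-457680 - 160056} = \frac{806288}{-617736} = 806288 \left(- \frac{1}{617736}\right) = - \frac{14398}{11031}$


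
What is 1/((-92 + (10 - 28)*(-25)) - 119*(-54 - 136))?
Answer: 1/22968 ≈ 4.3539e-5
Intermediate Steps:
1/((-92 + (10 - 28)*(-25)) - 119*(-54 - 136)) = 1/((-92 - 18*(-25)) - 119*(-190)) = 1/((-92 + 450) + 22610) = 1/(358 + 22610) = 1/22968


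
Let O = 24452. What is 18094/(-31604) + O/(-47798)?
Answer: -409409505/377651998 ≈ -1.0841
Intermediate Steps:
18094/(-31604) + O/(-47798) = 18094/(-31604) + 24452/(-47798) = 18094*(-1/31604) + 24452*(-1/47798) = -9047/15802 - 12226/23899 = -409409505/377651998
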